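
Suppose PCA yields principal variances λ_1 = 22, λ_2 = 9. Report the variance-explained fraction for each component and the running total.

Step 1 — total variance = trace(Sigma) = Σ λ_i = 22 + 9 = 31.

Step 2 — fraction explained by component i = λ_i / Σ λ:
  PC1: 22/31 = 0.7097
  PC2: 9/31 = 0.2903

Step 3 — cumulative fraction after k components = (λ_1 + ... + λ_k) / Σ λ:
  k = 1: 22/31 = 0.7097
  k = 2: (22 + 9)/31 = 31/31 = 1

Summary (fraction, with percent):

explained: PC1 0.7097 (70.97%), PC2 0.2903 (29.03%);  cumulative: 0.7097, 1


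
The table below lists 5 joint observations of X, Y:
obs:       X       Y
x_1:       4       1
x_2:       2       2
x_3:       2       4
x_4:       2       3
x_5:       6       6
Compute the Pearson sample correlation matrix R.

Step 1 — column means:
  mean(X) = (4 + 2 + 2 + 2 + 6) / 5 = 16/5 = 3.2
  mean(Y) = (1 + 2 + 4 + 3 + 6) / 5 = 16/5 = 3.2

Step 2 — sample variances and covariances s[i,j] = (1/(n-1)) · Σ_k (x_{k,i} - mean_i) · (x_{k,j} - mean_j), with n-1 = 4:
  s[X,X] = ((0.8)·(0.8) + (-1.2)·(-1.2) + (-1.2)·(-1.2) + (-1.2)·(-1.2) + (2.8)·(2.8)) / 4 = 12.8/4 = 3.2
  s[X,Y] = ((0.8)·(-2.2) + (-1.2)·(-1.2) + (-1.2)·(0.8) + (-1.2)·(-0.2) + (2.8)·(2.8)) / 4 = 6.8/4 = 1.7
  s[Y,Y] = ((-2.2)·(-2.2) + (-1.2)·(-1.2) + (0.8)·(0.8) + (-0.2)·(-0.2) + (2.8)·(2.8)) / 4 = 14.8/4 = 3.7
  Sample standard deviations s_i = √(s[i,i]):
  s(X) = √(3.2) = 1.7889
  s(Y) = √(3.7) = 1.9235

Step 3 — r_{ij} = s_{ij} / (s_i · s_j):
  r[X,X] = 1 (diagonal).
  r[X,Y] = 1.7 / (1.7889 · 1.9235) = 1.7 / 3.4409 = 0.4941
  r[Y,Y] = 1 (diagonal).

R is symmetric with unit diagonal. Assembling:

R = [[1, 0.4941],
 [0.4941, 1]]


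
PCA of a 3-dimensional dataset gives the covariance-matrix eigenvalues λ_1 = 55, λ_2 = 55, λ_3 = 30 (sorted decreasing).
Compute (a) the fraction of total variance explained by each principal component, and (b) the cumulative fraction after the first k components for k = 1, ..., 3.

Step 1 — total variance = trace(Sigma) = Σ λ_i = 55 + 55 + 30 = 140.

Step 2 — fraction explained by component i = λ_i / Σ λ:
  PC1: 55/140 = 0.3929
  PC2: 55/140 = 0.3929
  PC3: 30/140 = 0.2143

Step 3 — cumulative fraction after k components = (λ_1 + ... + λ_k) / Σ λ:
  k = 1: 55/140 = 0.3929
  k = 2: (55 + 55)/140 = 110/140 = 0.7857
  k = 3: (55 + 55 + 30)/140 = 140/140 = 1

Summary (fraction, with percent):

explained: PC1 0.3929 (39.29%), PC2 0.3929 (39.29%), PC3 0.2143 (21.43%);  cumulative: 0.3929, 0.7857, 1


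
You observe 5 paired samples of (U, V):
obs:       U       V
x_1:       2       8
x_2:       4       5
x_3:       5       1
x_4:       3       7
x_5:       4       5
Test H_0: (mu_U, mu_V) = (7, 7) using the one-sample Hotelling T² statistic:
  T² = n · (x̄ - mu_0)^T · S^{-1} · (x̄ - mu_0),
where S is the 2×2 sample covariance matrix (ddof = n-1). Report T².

Step 1 — sample mean vector:
  mean(U) = (2 + 4 + 5 + 3 + 4) / 5 = 18/5 = 3.6
  mean(V) = (8 + 5 + 1 + 7 + 5) / 5 = 26/5 = 5.2
  x̄ = (3.6, 5.2),  deviation x̄ - mu_0 = (3.6, 5.2) - (7, 7) = (-3.4, -1.8).

Step 2 — sample covariance matrix, S[i,j] = (1/(n-1)) · Σ_k (x_{k,i} - mean_i) · (x_{k,j} - mean_j), divisor n-1 = 4:
  S[U,U] = ((-1.6)·(-1.6) + (0.4)·(0.4) + (1.4)·(1.4) + (-0.6)·(-0.6) + (0.4)·(0.4)) / 4 = 5.2/4 = 1.3
  S[U,V] = ((-1.6)·(2.8) + (0.4)·(-0.2) + (1.4)·(-4.2) + (-0.6)·(1.8) + (0.4)·(-0.2)) / 4 = -11.6/4 = -2.9
  S[V,V] = ((2.8)·(2.8) + (-0.2)·(-0.2) + (-4.2)·(-4.2) + (1.8)·(1.8) + (-0.2)·(-0.2)) / 4 = 28.8/4 = 7.2
  S = [[1.3, -2.9],
 [-2.9, 7.2]].

Step 3 — invert S. det(S) = 1.3·7.2 - (-2.9)² = 0.95.
  S^{-1} = (1/det) · [[d, -b], [-b, a]] = [[7.5789, 3.0526],
 [3.0526, 1.3684]].

Step 4 — quadratic form (x̄ - mu_0)^T · S^{-1} · (x̄ - mu_0):
  S^{-1} · (x̄ - mu_0) = (-31.2632, -12.8421),
  (x̄ - mu_0)^T · [...] = (-3.4)·(-31.2632) + (-1.8)·(-12.8421) = 129.4105.

Step 5 — scale by n: T² = 5 · 129.4105 = 647.0526.

T² ≈ 647.0526


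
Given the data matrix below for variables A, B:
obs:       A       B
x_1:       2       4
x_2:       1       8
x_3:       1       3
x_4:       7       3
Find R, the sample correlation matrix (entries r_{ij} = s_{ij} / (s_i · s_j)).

Step 1 — column means:
  mean(A) = (2 + 1 + 1 + 7) / 4 = 11/4 = 2.75
  mean(B) = (4 + 8 + 3 + 3) / 4 = 18/4 = 4.5

Step 2 — sample variances and covariances s[i,j] = (1/(n-1)) · Σ_k (x_{k,i} - mean_i) · (x_{k,j} - mean_j), with n-1 = 3:
  s[A,A] = ((-0.75)·(-0.75) + (-1.75)·(-1.75) + (-1.75)·(-1.75) + (4.25)·(4.25)) / 3 = 24.75/3 = 8.25
  s[A,B] = ((-0.75)·(-0.5) + (-1.75)·(3.5) + (-1.75)·(-1.5) + (4.25)·(-1.5)) / 3 = -9.5/3 = -3.1667
  s[B,B] = ((-0.5)·(-0.5) + (3.5)·(3.5) + (-1.5)·(-1.5) + (-1.5)·(-1.5)) / 3 = 17/3 = 5.6667
  Sample standard deviations s_i = √(s[i,i]):
  s(A) = √(8.25) = 2.8723
  s(B) = √(5.6667) = 2.3805

Step 3 — r_{ij} = s_{ij} / (s_i · s_j):
  r[A,A] = 1 (diagonal).
  r[A,B] = -3.1667 / (2.8723 · 2.3805) = -3.1667 / 6.8374 = -0.4631
  r[B,B] = 1 (diagonal).

R is symmetric with unit diagonal. Assembling:

R = [[1, -0.4631],
 [-0.4631, 1]]


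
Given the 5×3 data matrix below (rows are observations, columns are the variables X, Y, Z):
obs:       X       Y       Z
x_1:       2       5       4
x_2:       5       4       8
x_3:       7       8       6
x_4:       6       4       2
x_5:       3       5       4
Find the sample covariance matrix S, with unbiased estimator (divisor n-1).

Step 1 — column means:
  mean(X) = (2 + 5 + 7 + 6 + 3) / 5 = 23/5 = 4.6
  mean(Y) = (5 + 4 + 8 + 4 + 5) / 5 = 26/5 = 5.2
  mean(Z) = (4 + 8 + 6 + 2 + 4) / 5 = 24/5 = 4.8

Step 2 — sample covariance S[i,j] = (1/(n-1)) · Σ_k (x_{k,i} - mean_i) · (x_{k,j} - mean_j), with n-1 = 4.
  S[X,X] = ((-2.6)·(-2.6) + (0.4)·(0.4) + (2.4)·(2.4) + (1.4)·(1.4) + (-1.6)·(-1.6)) / 4 = 17.2/4 = 4.3
  S[X,Y] = ((-2.6)·(-0.2) + (0.4)·(-1.2) + (2.4)·(2.8) + (1.4)·(-1.2) + (-1.6)·(-0.2)) / 4 = 5.4/4 = 1.35
  S[X,Z] = ((-2.6)·(-0.8) + (0.4)·(3.2) + (2.4)·(1.2) + (1.4)·(-2.8) + (-1.6)·(-0.8)) / 4 = 3.6/4 = 0.9
  S[Y,Y] = ((-0.2)·(-0.2) + (-1.2)·(-1.2) + (2.8)·(2.8) + (-1.2)·(-1.2) + (-0.2)·(-0.2)) / 4 = 10.8/4 = 2.7
  S[Y,Z] = ((-0.2)·(-0.8) + (-1.2)·(3.2) + (2.8)·(1.2) + (-1.2)·(-2.8) + (-0.2)·(-0.8)) / 4 = 3.2/4 = 0.8
  S[Z,Z] = ((-0.8)·(-0.8) + (3.2)·(3.2) + (1.2)·(1.2) + (-2.8)·(-2.8) + (-0.8)·(-0.8)) / 4 = 20.8/4 = 5.2

S is symmetric (S[j,i] = S[i,j]). Assembling:

S = [[4.3, 1.35, 0.9],
 [1.35, 2.7, 0.8],
 [0.9, 0.8, 5.2]]


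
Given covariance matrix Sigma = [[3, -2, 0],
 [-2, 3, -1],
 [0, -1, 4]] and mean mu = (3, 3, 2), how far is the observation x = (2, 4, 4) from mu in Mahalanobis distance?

Step 1 — centre the observation: (x - mu) = (-1, 1, 2).

Step 2 — invert Sigma (cofactor / det for 3×3, or solve directly):
  Sigma^{-1} = [[0.6471, 0.4706, 0.1176],
 [0.4706, 0.7059, 0.1765],
 [0.1176, 0.1765, 0.2941]].

Step 3 — form the quadratic (x - mu)^T · Sigma^{-1} · (x - mu):
  Sigma^{-1} · (x - mu) = (0.0588, 0.5882, 0.6471).
  (x - mu)^T · [Sigma^{-1} · (x - mu)] = (-1)·(0.0588) + (1)·(0.5882) + (2)·(0.6471) = 1.8235.

Step 4 — take square root: d = √(1.8235) ≈ 1.3504.

d(x, mu) = √(1.8235) ≈ 1.3504


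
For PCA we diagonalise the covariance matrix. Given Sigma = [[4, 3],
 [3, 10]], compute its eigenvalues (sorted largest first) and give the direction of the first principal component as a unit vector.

Step 1 — characteristic polynomial of 2×2 Sigma:
  det(Sigma - λI) = λ² - trace · λ + det = 0.
  trace = 4 + 10 = 14, det = 4·10 - (3)² = 31.
Step 2 — discriminant:
  Δ = trace² - 4·det = 196 - 124 = 72.
Step 3 — eigenvalues:
  λ = (trace ± √Δ)/2 = (14 ± 8.4853)/2,
  λ_1 = 11.2426,  λ_2 = 2.7574.

Step 4 — unit eigenvector for λ_1: solve (Sigma - λ_1 I)v = 0. First row:
  (4 - 11.2426)·v_x + (3)·v_y = 0, i.e. (-7.2426)·v_x + (3)·v_y = 0,
  so v ∝ (b, λ_1 - a) = (3, 7.2426) = u.
  ||u|| = √((3)² + (7.2426)²) = √(61.4558) ≈ 7.8394,
  v_1 = u/||u|| ≈ (0.3827, 0.9239) (||v_1|| = 1).

λ_1 = 11.2426,  λ_2 = 2.7574;  v_1 ≈ (0.3827, 0.9239)


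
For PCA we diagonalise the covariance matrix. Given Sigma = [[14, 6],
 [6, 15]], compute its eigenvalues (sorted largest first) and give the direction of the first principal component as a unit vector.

Step 1 — characteristic polynomial of 2×2 Sigma:
  det(Sigma - λI) = λ² - trace · λ + det = 0.
  trace = 14 + 15 = 29, det = 14·15 - (6)² = 174.
Step 2 — discriminant:
  Δ = trace² - 4·det = 841 - 696 = 145.
Step 3 — eigenvalues:
  λ = (trace ± √Δ)/2 = (29 ± 12.0416)/2,
  λ_1 = 20.5208,  λ_2 = 8.4792.

Step 4 — unit eigenvector for λ_1: solve (Sigma - λ_1 I)v = 0. First row:
  (14 - 20.5208)·v_x + (6)·v_y = 0, i.e. (-6.5208)·v_x + (6)·v_y = 0,
  so v ∝ (b, λ_1 - a) = (6, 6.5208) = u.
  ||u|| = √((6)² + (6.5208)²) = √(78.5208) ≈ 8.8612,
  v_1 = u/||u|| ≈ (0.6771, 0.7359) (||v_1|| = 1).

λ_1 = 20.5208,  λ_2 = 8.4792;  v_1 ≈ (0.6771, 0.7359)


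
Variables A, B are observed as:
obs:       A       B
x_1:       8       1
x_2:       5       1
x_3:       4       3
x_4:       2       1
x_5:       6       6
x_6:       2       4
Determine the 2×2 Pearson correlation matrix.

Step 1 — column means:
  mean(A) = (8 + 5 + 4 + 2 + 6 + 2) / 6 = 27/6 = 4.5
  mean(B) = (1 + 1 + 3 + 1 + 6 + 4) / 6 = 16/6 = 2.6667

Step 2 — sample variances and covariances s[i,j] = (1/(n-1)) · Σ_k (x_{k,i} - mean_i) · (x_{k,j} - mean_j), with n-1 = 5:
  s[A,A] = ((3.5)·(3.5) + (0.5)·(0.5) + (-0.5)·(-0.5) + (-2.5)·(-2.5) + (1.5)·(1.5) + (-2.5)·(-2.5)) / 5 = 27.5/5 = 5.5
  s[A,B] = ((3.5)·(-1.6667) + (0.5)·(-1.6667) + (-0.5)·(0.3333) + (-2.5)·(-1.6667) + (1.5)·(3.3333) + (-2.5)·(1.3333)) / 5 = -1/5 = -0.2
  s[B,B] = ((-1.6667)·(-1.6667) + (-1.6667)·(-1.6667) + (0.3333)·(0.3333) + (-1.6667)·(-1.6667) + (3.3333)·(3.3333) + (1.3333)·(1.3333)) / 5 = 21.3333/5 = 4.2667
  Sample standard deviations s_i = √(s[i,i]):
  s(A) = √(5.5) = 2.3452
  s(B) = √(4.2667) = 2.0656

Step 3 — r_{ij} = s_{ij} / (s_i · s_j):
  r[A,A] = 1 (diagonal).
  r[A,B] = -0.2 / (2.3452 · 2.0656) = -0.2 / 4.8442 = -0.0413
  r[B,B] = 1 (diagonal).

R is symmetric with unit diagonal. Assembling:

R = [[1, -0.0413],
 [-0.0413, 1]]


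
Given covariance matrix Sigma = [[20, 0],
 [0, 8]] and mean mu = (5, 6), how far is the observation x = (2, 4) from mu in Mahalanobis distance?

Step 1 — centre the observation: (x - mu) = (-3, -2).

Step 2 — invert Sigma. det(Sigma) = 20·8 - (0)² = 160.
  Sigma^{-1} = (1/det) · [[d, -b], [-b, a]] = [[0.05, 0],
 [0, 0.125]].

Step 3 — form the quadratic (x - mu)^T · Sigma^{-1} · (x - mu):
  Sigma^{-1} · (x - mu) = (-0.15, -0.25).
  (x - mu)^T · [Sigma^{-1} · (x - mu)] = (-3)·(-0.15) + (-2)·(-0.25) = 0.95.

Step 4 — take square root: d = √(0.95) ≈ 0.9747.

d(x, mu) = √(0.95) ≈ 0.9747


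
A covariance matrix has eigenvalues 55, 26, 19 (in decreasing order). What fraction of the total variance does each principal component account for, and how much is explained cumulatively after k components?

Step 1 — total variance = trace(Sigma) = Σ λ_i = 55 + 26 + 19 = 100.

Step 2 — fraction explained by component i = λ_i / Σ λ:
  PC1: 55/100 = 0.55
  PC2: 26/100 = 0.26
  PC3: 19/100 = 0.19

Step 3 — cumulative fraction after k components = (λ_1 + ... + λ_k) / Σ λ:
  k = 1: 55/100 = 0.55
  k = 2: (55 + 26)/100 = 81/100 = 0.81
  k = 3: (55 + 26 + 19)/100 = 100/100 = 1

Summary (fraction, with percent):

explained: PC1 0.55 (55%), PC2 0.26 (26%), PC3 0.19 (19%);  cumulative: 0.55, 0.81, 1


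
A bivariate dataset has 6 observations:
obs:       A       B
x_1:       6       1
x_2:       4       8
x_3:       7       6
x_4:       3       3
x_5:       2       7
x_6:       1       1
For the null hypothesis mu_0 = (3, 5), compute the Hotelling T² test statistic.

Step 1 — sample mean vector:
  mean(A) = (6 + 4 + 7 + 3 + 2 + 1) / 6 = 23/6 = 3.8333
  mean(B) = (1 + 8 + 6 + 3 + 7 + 1) / 6 = 26/6 = 4.3333
  x̄ = (3.8333, 4.3333),  deviation x̄ - mu_0 = (3.8333, 4.3333) - (3, 5) = (0.8333, -0.6667).

Step 2 — sample covariance matrix, S[i,j] = (1/(n-1)) · Σ_k (x_{k,i} - mean_i) · (x_{k,j} - mean_j), divisor n-1 = 5:
  S[A,A] = ((2.1667)·(2.1667) + (0.1667)·(0.1667) + (3.1667)·(3.1667) + (-0.8333)·(-0.8333) + (-1.8333)·(-1.8333) + (-2.8333)·(-2.8333)) / 5 = 26.8333/5 = 5.3667
  S[A,B] = ((2.1667)·(-3.3333) + (0.1667)·(3.6667) + (3.1667)·(1.6667) + (-0.8333)·(-1.3333) + (-1.8333)·(2.6667) + (-2.8333)·(-3.3333)) / 5 = 4.3333/5 = 0.8667
  S[B,B] = ((-3.3333)·(-3.3333) + (3.6667)·(3.6667) + (1.6667)·(1.6667) + (-1.3333)·(-1.3333) + (2.6667)·(2.6667) + (-3.3333)·(-3.3333)) / 5 = 47.3333/5 = 9.4667
  S = [[5.3667, 0.8667],
 [0.8667, 9.4667]].

Step 3 — invert S. det(S) = 5.3667·9.4667 - (0.8667)² = 50.0533.
  S^{-1} = (1/det) · [[d, -b], [-b, a]] = [[0.1891, -0.0173],
 [-0.0173, 0.1072]].

Step 4 — quadratic form (x̄ - mu_0)^T · S^{-1} · (x̄ - mu_0):
  S^{-1} · (x̄ - mu_0) = (0.1692, -0.0859),
  (x̄ - mu_0)^T · [...] = (0.8333)·(0.1692) + (-0.6667)·(-0.0859) = 0.1982.

Step 5 — scale by n: T² = 6 · 0.1982 = 1.1894.

T² ≈ 1.1894


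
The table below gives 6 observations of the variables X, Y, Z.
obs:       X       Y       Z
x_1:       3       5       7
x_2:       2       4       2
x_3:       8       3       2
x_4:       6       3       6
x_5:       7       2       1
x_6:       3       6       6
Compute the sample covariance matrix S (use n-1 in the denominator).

Step 1 — column means:
  mean(X) = (3 + 2 + 8 + 6 + 7 + 3) / 6 = 29/6 = 4.8333
  mean(Y) = (5 + 4 + 3 + 3 + 2 + 6) / 6 = 23/6 = 3.8333
  mean(Z) = (7 + 2 + 2 + 6 + 1 + 6) / 6 = 24/6 = 4

Step 2 — sample covariance S[i,j] = (1/(n-1)) · Σ_k (x_{k,i} - mean_i) · (x_{k,j} - mean_j), with n-1 = 5.
  S[X,X] = ((-1.8333)·(-1.8333) + (-2.8333)·(-2.8333) + (3.1667)·(3.1667) + (1.1667)·(1.1667) + (2.1667)·(2.1667) + (-1.8333)·(-1.8333)) / 5 = 30.8333/5 = 6.1667
  S[X,Y] = ((-1.8333)·(1.1667) + (-2.8333)·(0.1667) + (3.1667)·(-0.8333) + (1.1667)·(-0.8333) + (2.1667)·(-1.8333) + (-1.8333)·(2.1667)) / 5 = -14.1667/5 = -2.8333
  S[X,Z] = ((-1.8333)·(3) + (-2.8333)·(-2) + (3.1667)·(-2) + (1.1667)·(2) + (2.1667)·(-3) + (-1.8333)·(2)) / 5 = -14/5 = -2.8
  S[Y,Y] = ((1.1667)·(1.1667) + (0.1667)·(0.1667) + (-0.8333)·(-0.8333) + (-0.8333)·(-0.8333) + (-1.8333)·(-1.8333) + (2.1667)·(2.1667)) / 5 = 10.8333/5 = 2.1667
  S[Y,Z] = ((1.1667)·(3) + (0.1667)·(-2) + (-0.8333)·(-2) + (-0.8333)·(2) + (-1.8333)·(-3) + (2.1667)·(2)) / 5 = 13/5 = 2.6
  S[Z,Z] = ((3)·(3) + (-2)·(-2) + (-2)·(-2) + (2)·(2) + (-3)·(-3) + (2)·(2)) / 5 = 34/5 = 6.8

S is symmetric (S[j,i] = S[i,j]). Assembling:

S = [[6.1667, -2.8333, -2.8],
 [-2.8333, 2.1667, 2.6],
 [-2.8, 2.6, 6.8]]


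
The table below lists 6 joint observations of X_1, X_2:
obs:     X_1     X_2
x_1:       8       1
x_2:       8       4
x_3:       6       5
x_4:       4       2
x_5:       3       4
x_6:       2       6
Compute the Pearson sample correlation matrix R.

Step 1 — column means:
  mean(X_1) = (8 + 8 + 6 + 4 + 3 + 2) / 6 = 31/6 = 5.1667
  mean(X_2) = (1 + 4 + 5 + 2 + 4 + 6) / 6 = 22/6 = 3.6667

Step 2 — sample variances and covariances s[i,j] = (1/(n-1)) · Σ_k (x_{k,i} - mean_i) · (x_{k,j} - mean_j), with n-1 = 5:
  s[X_1,X_1] = ((2.8333)·(2.8333) + (2.8333)·(2.8333) + (0.8333)·(0.8333) + (-1.1667)·(-1.1667) + (-2.1667)·(-2.1667) + (-3.1667)·(-3.1667)) / 5 = 32.8333/5 = 6.5667
  s[X_1,X_2] = ((2.8333)·(-2.6667) + (2.8333)·(0.3333) + (0.8333)·(1.3333) + (-1.1667)·(-1.6667) + (-2.1667)·(0.3333) + (-3.1667)·(2.3333)) / 5 = -11.6667/5 = -2.3333
  s[X_2,X_2] = ((-2.6667)·(-2.6667) + (0.3333)·(0.3333) + (1.3333)·(1.3333) + (-1.6667)·(-1.6667) + (0.3333)·(0.3333) + (2.3333)·(2.3333)) / 5 = 17.3333/5 = 3.4667
  Sample standard deviations s_i = √(s[i,i]):
  s(X_1) = √(6.5667) = 2.5626
  s(X_2) = √(3.4667) = 1.8619

Step 3 — r_{ij} = s_{ij} / (s_i · s_j):
  r[X_1,X_1] = 1 (diagonal).
  r[X_1,X_2] = -2.3333 / (2.5626 · 1.8619) = -2.3333 / 4.7712 = -0.489
  r[X_2,X_2] = 1 (diagonal).

R is symmetric with unit diagonal. Assembling:

R = [[1, -0.489],
 [-0.489, 1]]


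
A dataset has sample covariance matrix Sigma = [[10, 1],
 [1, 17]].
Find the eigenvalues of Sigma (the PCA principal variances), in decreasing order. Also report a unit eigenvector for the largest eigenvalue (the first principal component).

Step 1 — characteristic polynomial of 2×2 Sigma:
  det(Sigma - λI) = λ² - trace · λ + det = 0.
  trace = 10 + 17 = 27, det = 10·17 - (1)² = 169.
Step 2 — discriminant:
  Δ = trace² - 4·det = 729 - 676 = 53.
Step 3 — eigenvalues:
  λ = (trace ± √Δ)/2 = (27 ± 7.2801)/2,
  λ_1 = 17.1401,  λ_2 = 9.8599.

Step 4 — unit eigenvector for λ_1: solve (Sigma - λ_1 I)v = 0. First row:
  (10 - 17.1401)·v_x + (1)·v_y = 0, i.e. (-7.1401)·v_x + (1)·v_y = 0,
  so v ∝ (b, λ_1 - a) = (1, 7.1401) = u.
  ||u|| = √((1)² + (7.1401)²) = √(51.9804) ≈ 7.2097,
  v_1 = u/||u|| ≈ (0.1387, 0.9903) (||v_1|| = 1).

λ_1 = 17.1401,  λ_2 = 9.8599;  v_1 ≈ (0.1387, 0.9903)


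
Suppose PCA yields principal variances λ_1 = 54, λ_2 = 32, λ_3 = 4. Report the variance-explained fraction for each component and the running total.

Step 1 — total variance = trace(Sigma) = Σ λ_i = 54 + 32 + 4 = 90.

Step 2 — fraction explained by component i = λ_i / Σ λ:
  PC1: 54/90 = 0.6
  PC2: 32/90 = 0.3556
  PC3: 4/90 = 0.0444

Step 3 — cumulative fraction after k components = (λ_1 + ... + λ_k) / Σ λ:
  k = 1: 54/90 = 0.6
  k = 2: (54 + 32)/90 = 86/90 = 0.9556
  k = 3: (54 + 32 + 4)/90 = 90/90 = 1

Summary (fraction, with percent):

explained: PC1 0.6 (60%), PC2 0.3556 (35.56%), PC3 0.0444 (4.44%);  cumulative: 0.6, 0.9556, 1


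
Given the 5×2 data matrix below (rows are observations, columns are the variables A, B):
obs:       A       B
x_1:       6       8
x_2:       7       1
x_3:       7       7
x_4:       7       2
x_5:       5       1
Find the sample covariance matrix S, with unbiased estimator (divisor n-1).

Step 1 — column means:
  mean(A) = (6 + 7 + 7 + 7 + 5) / 5 = 32/5 = 6.4
  mean(B) = (8 + 1 + 7 + 2 + 1) / 5 = 19/5 = 3.8

Step 2 — sample covariance S[i,j] = (1/(n-1)) · Σ_k (x_{k,i} - mean_i) · (x_{k,j} - mean_j), with n-1 = 4.
  S[A,A] = ((-0.4)·(-0.4) + (0.6)·(0.6) + (0.6)·(0.6) + (0.6)·(0.6) + (-1.4)·(-1.4)) / 4 = 3.2/4 = 0.8
  S[A,B] = ((-0.4)·(4.2) + (0.6)·(-2.8) + (0.6)·(3.2) + (0.6)·(-1.8) + (-1.4)·(-2.8)) / 4 = 1.4/4 = 0.35
  S[B,B] = ((4.2)·(4.2) + (-2.8)·(-2.8) + (3.2)·(3.2) + (-1.8)·(-1.8) + (-2.8)·(-2.8)) / 4 = 46.8/4 = 11.7

S is symmetric (S[j,i] = S[i,j]). Assembling:

S = [[0.8, 0.35],
 [0.35, 11.7]]


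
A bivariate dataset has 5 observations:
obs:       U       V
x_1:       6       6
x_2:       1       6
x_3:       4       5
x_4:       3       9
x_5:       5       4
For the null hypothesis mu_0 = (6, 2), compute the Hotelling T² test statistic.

Step 1 — sample mean vector:
  mean(U) = (6 + 1 + 4 + 3 + 5) / 5 = 19/5 = 3.8
  mean(V) = (6 + 6 + 5 + 9 + 4) / 5 = 30/5 = 6
  x̄ = (3.8, 6),  deviation x̄ - mu_0 = (3.8, 6) - (6, 2) = (-2.2, 4).

Step 2 — sample covariance matrix, S[i,j] = (1/(n-1)) · Σ_k (x_{k,i} - mean_i) · (x_{k,j} - mean_j), divisor n-1 = 4:
  S[U,U] = ((2.2)·(2.2) + (-2.8)·(-2.8) + (0.2)·(0.2) + (-0.8)·(-0.8) + (1.2)·(1.2)) / 4 = 14.8/4 = 3.7
  S[U,V] = ((2.2)·(0) + (-2.8)·(0) + (0.2)·(-1) + (-0.8)·(3) + (1.2)·(-2)) / 4 = -5/4 = -1.25
  S[V,V] = ((0)·(0) + (0)·(0) + (-1)·(-1) + (3)·(3) + (-2)·(-2)) / 4 = 14/4 = 3.5
  S = [[3.7, -1.25],
 [-1.25, 3.5]].

Step 3 — invert S. det(S) = 3.7·3.5 - (-1.25)² = 11.3875.
  S^{-1} = (1/det) · [[d, -b], [-b, a]] = [[0.3074, 0.1098],
 [0.1098, 0.3249]].

Step 4 — quadratic form (x̄ - mu_0)^T · S^{-1} · (x̄ - mu_0):
  S^{-1} · (x̄ - mu_0) = (-0.2371, 1.0582),
  (x̄ - mu_0)^T · [...] = (-2.2)·(-0.2371) + (4)·(1.0582) = 4.7543.

Step 5 — scale by n: T² = 5 · 4.7543 = 23.7717.

T² ≈ 23.7717


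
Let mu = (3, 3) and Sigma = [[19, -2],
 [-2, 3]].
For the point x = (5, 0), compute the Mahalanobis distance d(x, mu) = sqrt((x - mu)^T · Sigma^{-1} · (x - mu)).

Step 1 — centre the observation: (x - mu) = (2, -3).

Step 2 — invert Sigma. det(Sigma) = 19·3 - (-2)² = 53.
  Sigma^{-1} = (1/det) · [[d, -b], [-b, a]] = [[0.0566, 0.0377],
 [0.0377, 0.3585]].

Step 3 — form the quadratic (x - mu)^T · Sigma^{-1} · (x - mu):
  Sigma^{-1} · (x - mu) = (0, -1).
  (x - mu)^T · [Sigma^{-1} · (x - mu)] = (2)·(0) + (-3)·(-1) = 3.

Step 4 — take square root: d = √(3) ≈ 1.7321.

d(x, mu) = √(3) ≈ 1.7321


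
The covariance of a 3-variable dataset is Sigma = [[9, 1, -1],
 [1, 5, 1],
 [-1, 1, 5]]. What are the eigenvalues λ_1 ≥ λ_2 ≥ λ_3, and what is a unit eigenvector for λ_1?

Step 1 — characteristic polynomial p(λ) = det(λI - Sigma) = λ³ - tr·λ² + c_1·λ - det, where tr = trace, c_1 = sum of the principal 2×2 minors, det = det(Sigma):
  tr = 9 + 5 + 5 = 19,
  c_1 = (9·5 - (1)²) + (9·5 - (-1)²) + (5·5 - (1)²) = 44 + 44 + 24 = 112,
  det = 9·(5·5 - (1)²) - (1)·((1)·5 - (1)·(-1)) + (-1)·((1)·(1) - 5·(-1)) = 9·(24) - (1)·(6) + (-1)·(6) = 204.
  So p(λ) = λ³ - 19λ² + 112λ - 204.
Step 2 — look for an integer root (rational root theorem: any rational root is an integer divisor of 204). Testing λ = 6:
  p(6) = 216 - 684 + 672 - 204 = 0  ✓
  Dividing out (λ - 6): p(λ) = (λ - 6)(λ² - 13λ + 34).
Step 3 — remaining eigenvalues from the quadratic λ² - 13λ + 34 = 0:
  Δ = 13² - 4·34 = 169 - 136 = 33,  λ = (13 ± √33)/2 = (13 ± 5.7446)/2 ≈ 9.3723 or 3.6277.
  Sorted: λ_1 = 9.3723,  λ_2 = 6,  λ_3 = 3.6277  (check: sum = 19 = tr ✓).

Step 4 — unit eigenvector for λ_1 ≈ 9.3723: v spans the null space of (Sigma - λ_1 I), whose rows are
  r_1 = (-0.3723, 1, -1),  r_2 = (1, -4.3723, 1),  r_3 = (-1, 1, -4.3723).
  v is orthogonal to every row, so take v ∝ r_1 × r_2 = ((1)·(1) - (-1)·(-4.3723), (-1)·(1) - (-0.3723)·(1), (-0.3723)·(-4.3723) - (1)·(1)) ≈ (-3.3723, -0.6277, 0.6277).
  Rescale (multiply by -1 so the first nonzero entry is positive): u = (3.3723, 0.6277, -0.6277).
  ||u|| = √((3.3723)² + (0.6277)² + (-0.6277)²) = √(12.1603) ≈ 3.4872,  v_1 = u/||u|| ≈ (0.9671, 0.18, -0.18) (||v_1|| = 1).

λ_1 = 9.3723,  λ_2 = 6,  λ_3 = 3.6277;  v_1 ≈ (0.9671, 0.18, -0.18)


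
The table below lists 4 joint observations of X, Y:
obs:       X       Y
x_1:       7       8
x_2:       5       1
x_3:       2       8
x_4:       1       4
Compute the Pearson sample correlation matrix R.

Step 1 — column means:
  mean(X) = (7 + 5 + 2 + 1) / 4 = 15/4 = 3.75
  mean(Y) = (8 + 1 + 8 + 4) / 4 = 21/4 = 5.25

Step 2 — sample variances and covariances s[i,j] = (1/(n-1)) · Σ_k (x_{k,i} - mean_i) · (x_{k,j} - mean_j), with n-1 = 3:
  s[X,X] = ((3.25)·(3.25) + (1.25)·(1.25) + (-1.75)·(-1.75) + (-2.75)·(-2.75)) / 3 = 22.75/3 = 7.5833
  s[X,Y] = ((3.25)·(2.75) + (1.25)·(-4.25) + (-1.75)·(2.75) + (-2.75)·(-1.25)) / 3 = 2.25/3 = 0.75
  s[Y,Y] = ((2.75)·(2.75) + (-4.25)·(-4.25) + (2.75)·(2.75) + (-1.25)·(-1.25)) / 3 = 34.75/3 = 11.5833
  Sample standard deviations s_i = √(s[i,i]):
  s(X) = √(7.5833) = 2.7538
  s(Y) = √(11.5833) = 3.4034

Step 3 — r_{ij} = s_{ij} / (s_i · s_j):
  r[X,X] = 1 (diagonal).
  r[X,Y] = 0.75 / (2.7538 · 3.4034) = 0.75 / 9.3723 = 0.08
  r[Y,Y] = 1 (diagonal).

R is symmetric with unit diagonal. Assembling:

R = [[1, 0.08],
 [0.08, 1]]


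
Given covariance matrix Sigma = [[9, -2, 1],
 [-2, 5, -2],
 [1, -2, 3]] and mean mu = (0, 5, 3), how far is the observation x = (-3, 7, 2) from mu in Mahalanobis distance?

Step 1 — centre the observation: (x - mu) = (-3, 2, -1).

Step 2 — invert Sigma (cofactor / det for 3×3, or solve directly):
  Sigma^{-1} = [[0.1222, 0.0444, -0.0111],
 [0.0444, 0.2889, 0.1778],
 [-0.0111, 0.1778, 0.4556]].

Step 3 — form the quadratic (x - mu)^T · Sigma^{-1} · (x - mu):
  Sigma^{-1} · (x - mu) = (-0.2667, 0.2667, -0.0667).
  (x - mu)^T · [Sigma^{-1} · (x - mu)] = (-3)·(-0.2667) + (2)·(0.2667) + (-1)·(-0.0667) = 1.4.

Step 4 — take square root: d = √(1.4) ≈ 1.1832.

d(x, mu) = √(1.4) ≈ 1.1832


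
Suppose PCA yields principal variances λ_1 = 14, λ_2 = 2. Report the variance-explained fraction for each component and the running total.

Step 1 — total variance = trace(Sigma) = Σ λ_i = 14 + 2 = 16.

Step 2 — fraction explained by component i = λ_i / Σ λ:
  PC1: 14/16 = 0.875
  PC2: 2/16 = 0.125

Step 3 — cumulative fraction after k components = (λ_1 + ... + λ_k) / Σ λ:
  k = 1: 14/16 = 0.875
  k = 2: (14 + 2)/16 = 16/16 = 1

Summary (fraction, with percent):

explained: PC1 0.875 (87.5%), PC2 0.125 (12.5%);  cumulative: 0.875, 1


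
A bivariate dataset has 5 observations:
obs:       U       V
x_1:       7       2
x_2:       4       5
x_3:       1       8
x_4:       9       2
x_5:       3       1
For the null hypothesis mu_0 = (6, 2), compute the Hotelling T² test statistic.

Step 1 — sample mean vector:
  mean(U) = (7 + 4 + 1 + 9 + 3) / 5 = 24/5 = 4.8
  mean(V) = (2 + 5 + 8 + 2 + 1) / 5 = 18/5 = 3.6
  x̄ = (4.8, 3.6),  deviation x̄ - mu_0 = (4.8, 3.6) - (6, 2) = (-1.2, 1.6).

Step 2 — sample covariance matrix, S[i,j] = (1/(n-1)) · Σ_k (x_{k,i} - mean_i) · (x_{k,j} - mean_j), divisor n-1 = 4:
  S[U,U] = ((2.2)·(2.2) + (-0.8)·(-0.8) + (-3.8)·(-3.8) + (4.2)·(4.2) + (-1.8)·(-1.8)) / 4 = 40.8/4 = 10.2
  S[U,V] = ((2.2)·(-1.6) + (-0.8)·(1.4) + (-3.8)·(4.4) + (4.2)·(-1.6) + (-1.8)·(-2.6)) / 4 = -23.4/4 = -5.85
  S[V,V] = ((-1.6)·(-1.6) + (1.4)·(1.4) + (4.4)·(4.4) + (-1.6)·(-1.6) + (-2.6)·(-2.6)) / 4 = 33.2/4 = 8.3
  S = [[10.2, -5.85],
 [-5.85, 8.3]].

Step 3 — invert S. det(S) = 10.2·8.3 - (-5.85)² = 50.4375.
  S^{-1} = (1/det) · [[d, -b], [-b, a]] = [[0.1646, 0.116],
 [0.116, 0.2022]].

Step 4 — quadratic form (x̄ - mu_0)^T · S^{-1} · (x̄ - mu_0):
  S^{-1} · (x̄ - mu_0) = (-0.0119, 0.1844),
  (x̄ - mu_0)^T · [...] = (-1.2)·(-0.0119) + (1.6)·(0.1844) = 0.3093.

Step 5 — scale by n: T² = 5 · 0.3093 = 1.5465.

T² ≈ 1.5465


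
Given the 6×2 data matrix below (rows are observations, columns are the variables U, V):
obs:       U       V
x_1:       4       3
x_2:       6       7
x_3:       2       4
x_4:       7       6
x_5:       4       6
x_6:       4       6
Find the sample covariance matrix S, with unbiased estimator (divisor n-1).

Step 1 — column means:
  mean(U) = (4 + 6 + 2 + 7 + 4 + 4) / 6 = 27/6 = 4.5
  mean(V) = (3 + 7 + 4 + 6 + 6 + 6) / 6 = 32/6 = 5.3333

Step 2 — sample covariance S[i,j] = (1/(n-1)) · Σ_k (x_{k,i} - mean_i) · (x_{k,j} - mean_j), with n-1 = 5.
  S[U,U] = ((-0.5)·(-0.5) + (1.5)·(1.5) + (-2.5)·(-2.5) + (2.5)·(2.5) + (-0.5)·(-0.5) + (-0.5)·(-0.5)) / 5 = 15.5/5 = 3.1
  S[U,V] = ((-0.5)·(-2.3333) + (1.5)·(1.6667) + (-2.5)·(-1.3333) + (2.5)·(0.6667) + (-0.5)·(0.6667) + (-0.5)·(0.6667)) / 5 = 8/5 = 1.6
  S[V,V] = ((-2.3333)·(-2.3333) + (1.6667)·(1.6667) + (-1.3333)·(-1.3333) + (0.6667)·(0.6667) + (0.6667)·(0.6667) + (0.6667)·(0.6667)) / 5 = 11.3333/5 = 2.2667

S is symmetric (S[j,i] = S[i,j]). Assembling:

S = [[3.1, 1.6],
 [1.6, 2.2667]]


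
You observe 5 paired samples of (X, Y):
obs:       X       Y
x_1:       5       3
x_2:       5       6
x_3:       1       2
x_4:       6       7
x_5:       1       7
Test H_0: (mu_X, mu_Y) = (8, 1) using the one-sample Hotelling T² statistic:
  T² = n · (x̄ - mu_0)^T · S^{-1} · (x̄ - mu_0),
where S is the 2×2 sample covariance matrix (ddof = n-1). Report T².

Step 1 — sample mean vector:
  mean(X) = (5 + 5 + 1 + 6 + 1) / 5 = 18/5 = 3.6
  mean(Y) = (3 + 6 + 2 + 7 + 7) / 5 = 25/5 = 5
  x̄ = (3.6, 5),  deviation x̄ - mu_0 = (3.6, 5) - (8, 1) = (-4.4, 4).

Step 2 — sample covariance matrix, S[i,j] = (1/(n-1)) · Σ_k (x_{k,i} - mean_i) · (x_{k,j} - mean_j), divisor n-1 = 4:
  S[X,X] = ((1.4)·(1.4) + (1.4)·(1.4) + (-2.6)·(-2.6) + (2.4)·(2.4) + (-2.6)·(-2.6)) / 4 = 23.2/4 = 5.8
  S[X,Y] = ((1.4)·(-2) + (1.4)·(1) + (-2.6)·(-3) + (2.4)·(2) + (-2.6)·(2)) / 4 = 6/4 = 1.5
  S[Y,Y] = ((-2)·(-2) + (1)·(1) + (-3)·(-3) + (2)·(2) + (2)·(2)) / 4 = 22/4 = 5.5
  S = [[5.8, 1.5],
 [1.5, 5.5]].

Step 3 — invert S. det(S) = 5.8·5.5 - (1.5)² = 29.65.
  S^{-1} = (1/det) · [[d, -b], [-b, a]] = [[0.1855, -0.0506],
 [-0.0506, 0.1956]].

Step 4 — quadratic form (x̄ - mu_0)^T · S^{-1} · (x̄ - mu_0):
  S^{-1} · (x̄ - mu_0) = (-1.0185, 1.0051),
  (x̄ - mu_0)^T · [...] = (-4.4)·(-1.0185) + (4)·(1.0051) = 8.5019.

Step 5 — scale by n: T² = 5 · 8.5019 = 42.5093.

T² ≈ 42.5093


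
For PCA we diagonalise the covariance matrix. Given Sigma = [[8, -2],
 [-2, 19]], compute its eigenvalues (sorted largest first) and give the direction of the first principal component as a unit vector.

Step 1 — characteristic polynomial of 2×2 Sigma:
  det(Sigma - λI) = λ² - trace · λ + det = 0.
  trace = 8 + 19 = 27, det = 8·19 - (-2)² = 148.
Step 2 — discriminant:
  Δ = trace² - 4·det = 729 - 592 = 137.
Step 3 — eigenvalues:
  λ = (trace ± √Δ)/2 = (27 ± 11.7047)/2,
  λ_1 = 19.3523,  λ_2 = 7.6477.

Step 4 — unit eigenvector for λ_1: solve (Sigma - λ_1 I)v = 0. First row:
  (8 - 19.3523)·v_x + (-2)·v_y = 0, i.e. (-11.3523)·v_x + (-2)·v_y = 0,
  so v ∝ (b, λ_1 - a) = (-2, 11.3523); multiply by -1 so the first entry is positive: u = (2, -11.3523).
  ||u|| = √((2)² + (-11.3523)²) = √(132.8758) ≈ 11.5272,
  v_1 = u/||u|| ≈ (0.1735, -0.9848) (||v_1|| = 1).

λ_1 = 19.3523,  λ_2 = 7.6477;  v_1 ≈ (0.1735, -0.9848)


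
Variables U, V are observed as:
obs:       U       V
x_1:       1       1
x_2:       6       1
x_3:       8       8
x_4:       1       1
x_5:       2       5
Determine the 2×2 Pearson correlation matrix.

Step 1 — column means:
  mean(U) = (1 + 6 + 8 + 1 + 2) / 5 = 18/5 = 3.6
  mean(V) = (1 + 1 + 8 + 1 + 5) / 5 = 16/5 = 3.2

Step 2 — sample variances and covariances s[i,j] = (1/(n-1)) · Σ_k (x_{k,i} - mean_i) · (x_{k,j} - mean_j), with n-1 = 4:
  s[U,U] = ((-2.6)·(-2.6) + (2.4)·(2.4) + (4.4)·(4.4) + (-2.6)·(-2.6) + (-1.6)·(-1.6)) / 4 = 41.2/4 = 10.3
  s[U,V] = ((-2.6)·(-2.2) + (2.4)·(-2.2) + (4.4)·(4.8) + (-2.6)·(-2.2) + (-1.6)·(1.8)) / 4 = 24.4/4 = 6.1
  s[V,V] = ((-2.2)·(-2.2) + (-2.2)·(-2.2) + (4.8)·(4.8) + (-2.2)·(-2.2) + (1.8)·(1.8)) / 4 = 40.8/4 = 10.2
  Sample standard deviations s_i = √(s[i,i]):
  s(U) = √(10.3) = 3.2094
  s(V) = √(10.2) = 3.1937

Step 3 — r_{ij} = s_{ij} / (s_i · s_j):
  r[U,U] = 1 (diagonal).
  r[U,V] = 6.1 / (3.2094 · 3.1937) = 6.1 / 10.2499 = 0.5951
  r[V,V] = 1 (diagonal).

R is symmetric with unit diagonal. Assembling:

R = [[1, 0.5951],
 [0.5951, 1]]


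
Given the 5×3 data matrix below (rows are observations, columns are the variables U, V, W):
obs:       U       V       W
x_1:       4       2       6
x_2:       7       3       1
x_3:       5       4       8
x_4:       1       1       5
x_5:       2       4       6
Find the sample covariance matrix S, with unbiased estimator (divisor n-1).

Step 1 — column means:
  mean(U) = (4 + 7 + 5 + 1 + 2) / 5 = 19/5 = 3.8
  mean(V) = (2 + 3 + 4 + 1 + 4) / 5 = 14/5 = 2.8
  mean(W) = (6 + 1 + 8 + 5 + 6) / 5 = 26/5 = 5.2

Step 2 — sample covariance S[i,j] = (1/(n-1)) · Σ_k (x_{k,i} - mean_i) · (x_{k,j} - mean_j), with n-1 = 4.
  S[U,U] = ((0.2)·(0.2) + (3.2)·(3.2) + (1.2)·(1.2) + (-2.8)·(-2.8) + (-1.8)·(-1.8)) / 4 = 22.8/4 = 5.7
  S[U,V] = ((0.2)·(-0.8) + (3.2)·(0.2) + (1.2)·(1.2) + (-2.8)·(-1.8) + (-1.8)·(1.2)) / 4 = 4.8/4 = 1.2
  S[U,W] = ((0.2)·(0.8) + (3.2)·(-4.2) + (1.2)·(2.8) + (-2.8)·(-0.2) + (-1.8)·(0.8)) / 4 = -10.8/4 = -2.7
  S[V,V] = ((-0.8)·(-0.8) + (0.2)·(0.2) + (1.2)·(1.2) + (-1.8)·(-1.8) + (1.2)·(1.2)) / 4 = 6.8/4 = 1.7
  S[V,W] = ((-0.8)·(0.8) + (0.2)·(-4.2) + (1.2)·(2.8) + (-1.8)·(-0.2) + (1.2)·(0.8)) / 4 = 3.2/4 = 0.8
  S[W,W] = ((0.8)·(0.8) + (-4.2)·(-4.2) + (2.8)·(2.8) + (-0.2)·(-0.2) + (0.8)·(0.8)) / 4 = 26.8/4 = 6.7

S is symmetric (S[j,i] = S[i,j]). Assembling:

S = [[5.7, 1.2, -2.7],
 [1.2, 1.7, 0.8],
 [-2.7, 0.8, 6.7]]


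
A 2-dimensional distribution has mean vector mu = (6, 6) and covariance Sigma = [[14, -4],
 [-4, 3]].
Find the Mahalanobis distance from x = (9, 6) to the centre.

Step 1 — centre the observation: (x - mu) = (3, 0).

Step 2 — invert Sigma. det(Sigma) = 14·3 - (-4)² = 26.
  Sigma^{-1} = (1/det) · [[d, -b], [-b, a]] = [[0.1154, 0.1538],
 [0.1538, 0.5385]].

Step 3 — form the quadratic (x - mu)^T · Sigma^{-1} · (x - mu):
  Sigma^{-1} · (x - mu) = (0.3462, 0.4615).
  (x - mu)^T · [Sigma^{-1} · (x - mu)] = (3)·(0.3462) + (0)·(0.4615) = 1.0385.

Step 4 — take square root: d = √(1.0385) ≈ 1.019.

d(x, mu) = √(1.0385) ≈ 1.019


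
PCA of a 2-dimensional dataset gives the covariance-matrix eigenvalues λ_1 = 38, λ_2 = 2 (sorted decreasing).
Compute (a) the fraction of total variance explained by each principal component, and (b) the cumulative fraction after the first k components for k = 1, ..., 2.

Step 1 — total variance = trace(Sigma) = Σ λ_i = 38 + 2 = 40.

Step 2 — fraction explained by component i = λ_i / Σ λ:
  PC1: 38/40 = 0.95
  PC2: 2/40 = 0.05

Step 3 — cumulative fraction after k components = (λ_1 + ... + λ_k) / Σ λ:
  k = 1: 38/40 = 0.95
  k = 2: (38 + 2)/40 = 40/40 = 1

Summary (fraction, with percent):

explained: PC1 0.95 (95%), PC2 0.05 (5%);  cumulative: 0.95, 1


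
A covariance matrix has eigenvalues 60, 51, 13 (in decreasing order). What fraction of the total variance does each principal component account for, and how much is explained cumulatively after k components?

Step 1 — total variance = trace(Sigma) = Σ λ_i = 60 + 51 + 13 = 124.

Step 2 — fraction explained by component i = λ_i / Σ λ:
  PC1: 60/124 = 0.4839
  PC2: 51/124 = 0.4113
  PC3: 13/124 = 0.1048

Step 3 — cumulative fraction after k components = (λ_1 + ... + λ_k) / Σ λ:
  k = 1: 60/124 = 0.4839
  k = 2: (60 + 51)/124 = 111/124 = 0.8952
  k = 3: (60 + 51 + 13)/124 = 124/124 = 1

Summary (fraction, with percent):

explained: PC1 0.4839 (48.39%), PC2 0.4113 (41.13%), PC3 0.1048 (10.48%);  cumulative: 0.4839, 0.8952, 1


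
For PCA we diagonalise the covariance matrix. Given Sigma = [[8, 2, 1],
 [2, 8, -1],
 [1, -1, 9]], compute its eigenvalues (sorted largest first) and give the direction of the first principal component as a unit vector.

Step 1 — characteristic polynomial p(λ) = det(λI - Sigma) = λ³ - tr·λ² + c_1·λ - det, where tr = trace, c_1 = sum of the principal 2×2 minors, det = det(Sigma):
  tr = 8 + 8 + 9 = 25,
  c_1 = (8·8 - (2)²) + (8·9 - (1)²) + (8·9 - (-1)²) = 60 + 71 + 71 = 202,
  det = 8·(8·9 - (-1)²) - (2)·((2)·9 - (-1)·(1)) + (1)·((2)·(-1) - 8·(1)) = 8·(71) - (2)·(19) + (1)·(-10) = 520.
  So p(λ) = λ³ - 25λ² + 202λ - 520.
Step 2 — look for an integer root (rational root theorem: any rational root is an integer divisor of 520). Testing λ = 10:
  p(10) = 1000 - 2500 + 2020 - 520 = 0  ✓
  Dividing out (λ - 10): p(λ) = (λ - 10)(λ² - 15λ + 52).
Step 3 — remaining eigenvalues from the quadratic λ² - 15λ + 52 = 0:
  Δ = 15² - 4·52 = 225 - 208 = 17,  λ = (15 ± √17)/2 = (15 ± 4.1231)/2 ≈ 9.5616 or 5.4384.
  Sorted: λ_1 = 10,  λ_2 = 9.5616,  λ_3 = 5.4384  (check: sum = 25 = tr ✓).

Step 4 — unit eigenvector for λ_1 = 10: v spans the null space of (Sigma - λ_1 I), whose rows are
  r_1 = (-2, 2, 1),  r_2 = (2, -2, -1),  r_3 = (1, -1, -1).
  v is orthogonal to every row, so take v ∝ r_1 × r_3 = ((2)·(-1) - (1)·(-1), (1)·(1) - (-2)·(-1), (-2)·(-1) - (2)·(1)) = (-1, -1, 0).
  Rescale (multiply by -1 so the first nonzero entry is positive): u = (1, 1, 0).
  ||u|| = √((1)² + (1)² + (0)²) = √(2) ≈ 1.4142,  v_1 = u/||u|| ≈ (0.7071, 0.7071, 0) (||v_1|| = 1).

λ_1 = 10,  λ_2 = 9.5616,  λ_3 = 5.4384;  v_1 ≈ (0.7071, 0.7071, 0)


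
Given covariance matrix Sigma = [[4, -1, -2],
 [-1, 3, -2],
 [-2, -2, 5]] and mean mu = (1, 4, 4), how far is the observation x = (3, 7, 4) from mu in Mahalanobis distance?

Step 1 — centre the observation: (x - mu) = (2, 3, 0).

Step 2 — invert Sigma (cofactor / det for 3×3, or solve directly):
  Sigma^{-1} = [[0.5789, 0.4737, 0.4211],
 [0.4737, 0.8421, 0.5263],
 [0.4211, 0.5263, 0.5789]].

Step 3 — form the quadratic (x - mu)^T · Sigma^{-1} · (x - mu):
  Sigma^{-1} · (x - mu) = (2.5789, 3.4737, 2.4211).
  (x - mu)^T · [Sigma^{-1} · (x - mu)] = (2)·(2.5789) + (3)·(3.4737) + (0)·(2.4211) = 15.5789.

Step 4 — take square root: d = √(15.5789) ≈ 3.947.

d(x, mu) = √(15.5789) ≈ 3.947


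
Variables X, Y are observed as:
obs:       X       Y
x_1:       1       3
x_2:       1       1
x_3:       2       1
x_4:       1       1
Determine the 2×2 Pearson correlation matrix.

Step 1 — column means:
  mean(X) = (1 + 1 + 2 + 1) / 4 = 5/4 = 1.25
  mean(Y) = (3 + 1 + 1 + 1) / 4 = 6/4 = 1.5

Step 2 — sample variances and covariances s[i,j] = (1/(n-1)) · Σ_k (x_{k,i} - mean_i) · (x_{k,j} - mean_j), with n-1 = 3:
  s[X,X] = ((-0.25)·(-0.25) + (-0.25)·(-0.25) + (0.75)·(0.75) + (-0.25)·(-0.25)) / 3 = 0.75/3 = 0.25
  s[X,Y] = ((-0.25)·(1.5) + (-0.25)·(-0.5) + (0.75)·(-0.5) + (-0.25)·(-0.5)) / 3 = -0.5/3 = -0.1667
  s[Y,Y] = ((1.5)·(1.5) + (-0.5)·(-0.5) + (-0.5)·(-0.5) + (-0.5)·(-0.5)) / 3 = 3/3 = 1
  Sample standard deviations s_i = √(s[i,i]):
  s(X) = √(0.25) = 0.5
  s(Y) = √(1) = 1

Step 3 — r_{ij} = s_{ij} / (s_i · s_j):
  r[X,X] = 1 (diagonal).
  r[X,Y] = -0.1667 / (0.5 · 1) = -0.1667 / 0.5 = -0.3333
  r[Y,Y] = 1 (diagonal).

R is symmetric with unit diagonal. Assembling:

R = [[1, -0.3333],
 [-0.3333, 1]]


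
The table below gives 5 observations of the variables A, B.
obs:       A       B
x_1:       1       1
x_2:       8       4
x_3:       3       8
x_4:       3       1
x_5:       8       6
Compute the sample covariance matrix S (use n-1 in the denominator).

Step 1 — column means:
  mean(A) = (1 + 8 + 3 + 3 + 8) / 5 = 23/5 = 4.6
  mean(B) = (1 + 4 + 8 + 1 + 6) / 5 = 20/5 = 4

Step 2 — sample covariance S[i,j] = (1/(n-1)) · Σ_k (x_{k,i} - mean_i) · (x_{k,j} - mean_j), with n-1 = 4.
  S[A,A] = ((-3.6)·(-3.6) + (3.4)·(3.4) + (-1.6)·(-1.6) + (-1.6)·(-1.6) + (3.4)·(3.4)) / 4 = 41.2/4 = 10.3
  S[A,B] = ((-3.6)·(-3) + (3.4)·(0) + (-1.6)·(4) + (-1.6)·(-3) + (3.4)·(2)) / 4 = 16/4 = 4
  S[B,B] = ((-3)·(-3) + (0)·(0) + (4)·(4) + (-3)·(-3) + (2)·(2)) / 4 = 38/4 = 9.5

S is symmetric (S[j,i] = S[i,j]). Assembling:

S = [[10.3, 4],
 [4, 9.5]]


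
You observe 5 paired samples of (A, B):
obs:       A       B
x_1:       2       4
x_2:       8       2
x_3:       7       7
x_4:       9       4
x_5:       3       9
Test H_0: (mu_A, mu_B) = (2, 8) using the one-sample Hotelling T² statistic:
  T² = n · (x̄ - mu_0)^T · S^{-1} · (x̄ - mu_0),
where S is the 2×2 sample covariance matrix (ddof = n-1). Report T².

Step 1 — sample mean vector:
  mean(A) = (2 + 8 + 7 + 9 + 3) / 5 = 29/5 = 5.8
  mean(B) = (4 + 2 + 7 + 4 + 9) / 5 = 26/5 = 5.2
  x̄ = (5.8, 5.2),  deviation x̄ - mu_0 = (5.8, 5.2) - (2, 8) = (3.8, -2.8).

Step 2 — sample covariance matrix, S[i,j] = (1/(n-1)) · Σ_k (x_{k,i} - mean_i) · (x_{k,j} - mean_j), divisor n-1 = 4:
  S[A,A] = ((-3.8)·(-3.8) + (2.2)·(2.2) + (1.2)·(1.2) + (3.2)·(3.2) + (-2.8)·(-2.8)) / 4 = 38.8/4 = 9.7
  S[A,B] = ((-3.8)·(-1.2) + (2.2)·(-3.2) + (1.2)·(1.8) + (3.2)·(-1.2) + (-2.8)·(3.8)) / 4 = -14.8/4 = -3.7
  S[B,B] = ((-1.2)·(-1.2) + (-3.2)·(-3.2) + (1.8)·(1.8) + (-1.2)·(-1.2) + (3.8)·(3.8)) / 4 = 30.8/4 = 7.7
  S = [[9.7, -3.7],
 [-3.7, 7.7]].

Step 3 — invert S. det(S) = 9.7·7.7 - (-3.7)² = 61.
  S^{-1} = (1/det) · [[d, -b], [-b, a]] = [[0.1262, 0.0607],
 [0.0607, 0.159]].

Step 4 — quadratic form (x̄ - mu_0)^T · S^{-1} · (x̄ - mu_0):
  S^{-1} · (x̄ - mu_0) = (0.3098, -0.2148),
  (x̄ - mu_0)^T · [...] = (3.8)·(0.3098) + (-2.8)·(-0.2148) = 1.7787.

Step 5 — scale by n: T² = 5 · 1.7787 = 8.8934.

T² ≈ 8.8934


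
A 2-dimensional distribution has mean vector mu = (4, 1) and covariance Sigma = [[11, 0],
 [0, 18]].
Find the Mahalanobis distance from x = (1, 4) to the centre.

Step 1 — centre the observation: (x - mu) = (-3, 3).

Step 2 — invert Sigma. det(Sigma) = 11·18 - (0)² = 198.
  Sigma^{-1} = (1/det) · [[d, -b], [-b, a]] = [[0.0909, 0],
 [0, 0.0556]].

Step 3 — form the quadratic (x - mu)^T · Sigma^{-1} · (x - mu):
  Sigma^{-1} · (x - mu) = (-0.2727, 0.1667).
  (x - mu)^T · [Sigma^{-1} · (x - mu)] = (-3)·(-0.2727) + (3)·(0.1667) = 1.3182.

Step 4 — take square root: d = √(1.3182) ≈ 1.1481.

d(x, mu) = √(1.3182) ≈ 1.1481
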